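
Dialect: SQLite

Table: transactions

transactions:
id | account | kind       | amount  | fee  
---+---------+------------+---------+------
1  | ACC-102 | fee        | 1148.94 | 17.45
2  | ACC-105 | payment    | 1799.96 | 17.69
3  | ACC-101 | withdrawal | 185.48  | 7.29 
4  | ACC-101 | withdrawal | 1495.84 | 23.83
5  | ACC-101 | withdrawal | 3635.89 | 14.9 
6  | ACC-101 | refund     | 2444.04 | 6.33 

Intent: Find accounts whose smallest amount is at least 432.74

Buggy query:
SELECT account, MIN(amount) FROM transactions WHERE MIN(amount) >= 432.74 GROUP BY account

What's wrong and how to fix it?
Bug: Aggregates like MIN are computed per group after WHERE runs

Fix: Use HAVING for the per-group MIN condition

Corrected query:
SELECT account, MIN(amount) FROM transactions GROUP BY account HAVING MIN(amount) >= 432.74

Result:
account | MIN(amount)
--------+------------
ACC-102 | 1148.94    
ACC-105 | 1799.96    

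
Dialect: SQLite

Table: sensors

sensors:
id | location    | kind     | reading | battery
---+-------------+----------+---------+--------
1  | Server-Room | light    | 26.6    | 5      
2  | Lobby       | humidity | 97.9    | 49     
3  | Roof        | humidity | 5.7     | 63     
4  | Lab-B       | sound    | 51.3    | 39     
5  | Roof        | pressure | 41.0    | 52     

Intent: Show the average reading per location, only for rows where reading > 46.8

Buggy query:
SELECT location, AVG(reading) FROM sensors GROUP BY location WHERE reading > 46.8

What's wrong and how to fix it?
Bug: Row-level WHERE must come before GROUP BY in the clause order

Fix: Move the WHERE clause before GROUP BY

Corrected query:
SELECT location, AVG(reading) FROM sensors WHERE reading > 46.8 GROUP BY location

Result:
location | AVG(reading)
---------+-------------
Lab-B    | 51.3        
Lobby    | 97.9        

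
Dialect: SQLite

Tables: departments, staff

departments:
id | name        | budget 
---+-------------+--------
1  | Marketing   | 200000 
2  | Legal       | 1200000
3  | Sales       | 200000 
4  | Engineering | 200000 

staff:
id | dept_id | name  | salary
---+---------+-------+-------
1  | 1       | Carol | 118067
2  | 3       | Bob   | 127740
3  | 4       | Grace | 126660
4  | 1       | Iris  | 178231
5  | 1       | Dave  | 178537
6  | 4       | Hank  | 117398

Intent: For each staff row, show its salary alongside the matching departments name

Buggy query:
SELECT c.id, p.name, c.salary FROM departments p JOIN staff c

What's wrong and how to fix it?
Bug: Missing join condition: each staff row is matched to all departments rows instead of just its own

Fix: Add ON c.dept_id = p.id to the JOIN

Corrected query:
SELECT c.id, p.name, c.salary FROM departments p JOIN staff c ON c.dept_id = p.id

Result:
id | name        | salary
---+-------------+-------
1  | Marketing   | 118067
2  | Sales       | 127740
3  | Engineering | 126660
4  | Marketing   | 178231
5  | Marketing   | 178537
6  | Engineering | 117398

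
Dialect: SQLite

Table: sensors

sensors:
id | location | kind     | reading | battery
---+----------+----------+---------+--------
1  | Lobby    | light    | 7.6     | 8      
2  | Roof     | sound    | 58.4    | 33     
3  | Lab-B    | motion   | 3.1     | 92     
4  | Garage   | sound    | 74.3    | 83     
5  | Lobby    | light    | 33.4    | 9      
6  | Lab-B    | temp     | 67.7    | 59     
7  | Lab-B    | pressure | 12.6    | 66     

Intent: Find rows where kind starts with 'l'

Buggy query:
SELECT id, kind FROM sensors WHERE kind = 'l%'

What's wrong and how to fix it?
Bug: '=' compares the literal string including the % character; pattern matching needs LIKE

Fix: Replace '=' with LIKE so 'l%' is treated as a pattern

Corrected query:
SELECT id, kind FROM sensors WHERE kind LIKE 'l%'

Result:
id | kind 
---+------
1  | light
5  | light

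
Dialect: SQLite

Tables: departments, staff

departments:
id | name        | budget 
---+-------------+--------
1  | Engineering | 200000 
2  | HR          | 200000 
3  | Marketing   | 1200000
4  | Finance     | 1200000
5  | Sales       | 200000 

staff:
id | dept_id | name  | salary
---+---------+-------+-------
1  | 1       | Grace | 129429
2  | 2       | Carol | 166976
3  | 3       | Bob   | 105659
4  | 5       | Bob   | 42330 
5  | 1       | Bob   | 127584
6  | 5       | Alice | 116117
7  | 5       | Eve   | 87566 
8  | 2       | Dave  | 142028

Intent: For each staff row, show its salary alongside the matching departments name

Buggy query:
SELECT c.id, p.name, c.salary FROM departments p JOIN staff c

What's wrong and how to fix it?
Bug: Missing join condition: each staff row is matched to all departments rows instead of just its own

Fix: Add ON c.dept_id = p.id to the JOIN

Corrected query:
SELECT c.id, p.name, c.salary FROM departments p JOIN staff c ON c.dept_id = p.id

Result:
id | name        | salary
---+-------------+-------
1  | Engineering | 129429
2  | HR          | 166976
3  | Marketing   | 105659
4  | Sales       | 42330 
5  | Engineering | 127584
6  | Sales       | 116117
7  | Sales       | 87566 
8  | HR          | 142028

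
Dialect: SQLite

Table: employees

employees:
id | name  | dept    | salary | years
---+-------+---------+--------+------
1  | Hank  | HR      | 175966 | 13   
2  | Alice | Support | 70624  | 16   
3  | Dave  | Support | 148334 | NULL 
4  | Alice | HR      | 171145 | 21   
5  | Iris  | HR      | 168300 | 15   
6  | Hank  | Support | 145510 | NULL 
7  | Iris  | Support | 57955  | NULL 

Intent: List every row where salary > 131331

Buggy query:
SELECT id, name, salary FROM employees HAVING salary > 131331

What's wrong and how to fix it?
Bug: HAVING filters the output of aggregation, but this query has no GROUP BY and no aggregate functions, so SQLite rejects it (HAVING clause on a non-aggregate query); the condition here is per row

Fix: Replace HAVING with WHERE since the condition applies to individual rows

Corrected query:
SELECT id, name, salary FROM employees WHERE salary > 131331

Result:
id | name  | salary
---+-------+-------
1  | Hank  | 175966
3  | Dave  | 148334
4  | Alice | 171145
5  | Iris  | 168300
6  | Hank  | 145510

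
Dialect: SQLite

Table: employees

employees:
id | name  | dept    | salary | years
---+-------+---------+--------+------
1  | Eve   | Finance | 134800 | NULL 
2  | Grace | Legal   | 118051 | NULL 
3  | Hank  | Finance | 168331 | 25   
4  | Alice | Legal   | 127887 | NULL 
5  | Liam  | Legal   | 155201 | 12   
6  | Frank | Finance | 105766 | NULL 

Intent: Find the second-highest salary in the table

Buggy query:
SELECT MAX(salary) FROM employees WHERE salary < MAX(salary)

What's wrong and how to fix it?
Bug: MAX(salary) on the right of the comparison is an aggregate-in-WHERE error

Fix: Compute the overall MAX in a subquery, then take MAX of rows below it

Corrected query:
SELECT MAX(salary) FROM employees WHERE salary < (SELECT MAX(salary) FROM employees)

Result:
MAX(salary)
-----------
155201     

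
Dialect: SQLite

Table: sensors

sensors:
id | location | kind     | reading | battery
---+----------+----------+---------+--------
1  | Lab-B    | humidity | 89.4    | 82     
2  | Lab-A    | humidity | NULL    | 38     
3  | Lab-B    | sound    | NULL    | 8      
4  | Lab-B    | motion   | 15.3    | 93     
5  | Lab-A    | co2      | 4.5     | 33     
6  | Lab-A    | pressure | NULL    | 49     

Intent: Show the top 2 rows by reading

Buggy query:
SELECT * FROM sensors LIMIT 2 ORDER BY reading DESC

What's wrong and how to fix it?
Bug: ORDER BY cannot follow LIMIT; LIMIT is the final clause

Fix: Sort with ORDER BY, then apply LIMIT

Corrected query:
SELECT * FROM sensors ORDER BY reading DESC LIMIT 2

Result:
id | location | kind     | reading | battery
---+----------+----------+---------+--------
1  | Lab-B    | humidity | 89.4    | 82     
4  | Lab-B    | motion   | 15.3    | 93     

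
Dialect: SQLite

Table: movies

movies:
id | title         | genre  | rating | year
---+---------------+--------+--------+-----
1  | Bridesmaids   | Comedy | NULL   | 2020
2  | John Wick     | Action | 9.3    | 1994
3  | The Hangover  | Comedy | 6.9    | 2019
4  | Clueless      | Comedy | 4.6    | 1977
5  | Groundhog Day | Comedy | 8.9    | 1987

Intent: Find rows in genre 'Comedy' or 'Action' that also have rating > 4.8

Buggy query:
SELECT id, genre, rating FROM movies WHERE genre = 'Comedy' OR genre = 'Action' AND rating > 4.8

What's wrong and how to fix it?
Bug: AND binds tighter than OR, so this parses as genre = 'Comedy' OR (genre = 'Action' AND rating > 4.8)

Fix: Add parentheses around the OR so the AND applies to both alternatives

Corrected query:
SELECT id, genre, rating FROM movies WHERE (genre = 'Comedy' OR genre = 'Action') AND rating > 4.8

Result:
id | genre  | rating
---+--------+-------
2  | Action | 9.3   
3  | Comedy | 6.9   
5  | Comedy | 8.9   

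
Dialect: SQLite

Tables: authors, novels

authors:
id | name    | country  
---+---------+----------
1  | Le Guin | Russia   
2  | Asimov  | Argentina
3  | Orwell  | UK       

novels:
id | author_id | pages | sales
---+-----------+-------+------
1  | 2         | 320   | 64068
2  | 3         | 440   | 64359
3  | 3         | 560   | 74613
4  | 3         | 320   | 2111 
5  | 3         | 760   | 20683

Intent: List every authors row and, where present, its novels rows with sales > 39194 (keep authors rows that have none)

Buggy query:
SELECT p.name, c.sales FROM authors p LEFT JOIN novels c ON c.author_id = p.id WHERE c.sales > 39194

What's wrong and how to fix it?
Bug: Filtering c.sales in WHERE discards the NULL rows produced by LEFT JOIN, turning it into an inner join

Fix: Move the right-table condition into the ON clause so unmatched parents are kept

Corrected query:
SELECT p.name, c.sales FROM authors p LEFT JOIN novels c ON c.author_id = p.id AND c.sales > 39194

Result:
name    | sales
--------+------
Le Guin | NULL 
Asimov  | 64068
Orwell  | 64359
Orwell  | 74613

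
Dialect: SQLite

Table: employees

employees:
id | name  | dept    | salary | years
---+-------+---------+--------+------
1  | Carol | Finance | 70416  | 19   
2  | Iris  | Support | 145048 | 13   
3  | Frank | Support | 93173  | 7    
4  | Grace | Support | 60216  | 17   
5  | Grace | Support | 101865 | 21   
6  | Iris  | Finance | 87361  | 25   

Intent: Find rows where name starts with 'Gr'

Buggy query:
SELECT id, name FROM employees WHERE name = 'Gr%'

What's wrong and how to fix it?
Bug: '=' compares the literal string including the % character; pattern matching needs LIKE

Fix: Replace '=' with LIKE so 'Gr%' is treated as a pattern

Corrected query:
SELECT id, name FROM employees WHERE name LIKE 'Gr%'

Result:
id | name 
---+------
4  | Grace
5  | Grace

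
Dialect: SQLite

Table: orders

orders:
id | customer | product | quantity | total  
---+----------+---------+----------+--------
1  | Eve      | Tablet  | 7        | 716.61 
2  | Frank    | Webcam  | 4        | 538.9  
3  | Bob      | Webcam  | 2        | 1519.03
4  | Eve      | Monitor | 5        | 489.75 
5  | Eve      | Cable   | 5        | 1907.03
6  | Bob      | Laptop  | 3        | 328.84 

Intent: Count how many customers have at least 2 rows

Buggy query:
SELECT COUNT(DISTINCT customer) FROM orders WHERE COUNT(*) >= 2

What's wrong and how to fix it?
Bug: COUNT(*) cannot appear in WHERE; the per-group count doesn't exist yet

Fix: Use a subquery that GROUPs and filters with HAVING, then count its rows

Corrected query:
SELECT COUNT(*) FROM (SELECT customer FROM orders GROUP BY customer HAVING COUNT(*) >= 2)

Result:
COUNT(*)
--------
2       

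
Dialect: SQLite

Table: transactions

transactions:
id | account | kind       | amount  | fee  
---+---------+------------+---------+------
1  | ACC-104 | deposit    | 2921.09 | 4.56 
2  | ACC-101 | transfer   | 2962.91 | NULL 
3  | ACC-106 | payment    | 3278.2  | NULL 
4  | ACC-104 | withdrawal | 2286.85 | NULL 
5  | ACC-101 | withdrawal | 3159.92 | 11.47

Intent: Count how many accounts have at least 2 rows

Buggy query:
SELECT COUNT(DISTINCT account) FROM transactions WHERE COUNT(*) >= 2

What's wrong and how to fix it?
Bug: WHERE filters individual rows, not groups, so a group-level COUNT is invalid there

Fix: Group first with HAVING COUNT(*) >= 2, then COUNT the resulting groups

Corrected query:
SELECT COUNT(*) FROM (SELECT account FROM transactions GROUP BY account HAVING COUNT(*) >= 2)

Result:
COUNT(*)
--------
2       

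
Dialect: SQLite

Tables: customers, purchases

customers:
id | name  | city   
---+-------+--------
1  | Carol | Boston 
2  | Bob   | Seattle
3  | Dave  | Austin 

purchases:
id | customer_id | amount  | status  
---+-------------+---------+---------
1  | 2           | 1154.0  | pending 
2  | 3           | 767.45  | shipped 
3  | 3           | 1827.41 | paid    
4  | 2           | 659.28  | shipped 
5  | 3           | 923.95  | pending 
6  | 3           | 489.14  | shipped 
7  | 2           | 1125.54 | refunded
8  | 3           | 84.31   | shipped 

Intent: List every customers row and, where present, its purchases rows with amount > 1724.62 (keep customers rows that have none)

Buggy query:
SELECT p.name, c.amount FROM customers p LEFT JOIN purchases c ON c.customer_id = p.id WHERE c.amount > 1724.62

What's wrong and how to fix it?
Bug: Filtering c.amount in WHERE discards the NULL rows produced by LEFT JOIN, turning it into an inner join

Fix: Move the right-table condition into the ON clause so unmatched parents are kept

Corrected query:
SELECT p.name, c.amount FROM customers p LEFT JOIN purchases c ON c.customer_id = p.id AND c.amount > 1724.62

Result:
name  | amount 
------+--------
Carol | NULL   
Bob   | NULL   
Dave  | 1827.41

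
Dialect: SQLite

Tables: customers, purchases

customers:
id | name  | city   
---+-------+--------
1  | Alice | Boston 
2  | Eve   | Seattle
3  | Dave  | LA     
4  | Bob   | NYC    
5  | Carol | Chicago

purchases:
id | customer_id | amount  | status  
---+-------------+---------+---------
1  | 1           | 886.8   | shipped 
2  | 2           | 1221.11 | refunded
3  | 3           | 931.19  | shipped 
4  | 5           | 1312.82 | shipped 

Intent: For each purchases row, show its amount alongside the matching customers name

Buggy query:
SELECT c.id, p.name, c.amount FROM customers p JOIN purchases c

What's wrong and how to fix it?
Bug: JOIN with no ON clause produces a cartesian product; every purchases row pairs with every customers row

Fix: Add ON c.customer_id = p.id to the JOIN

Corrected query:
SELECT c.id, p.name, c.amount FROM customers p JOIN purchases c ON c.customer_id = p.id

Result:
id | name  | amount 
---+-------+--------
1  | Alice | 886.8  
2  | Eve   | 1221.11
3  | Dave  | 931.19 
4  | Carol | 1312.82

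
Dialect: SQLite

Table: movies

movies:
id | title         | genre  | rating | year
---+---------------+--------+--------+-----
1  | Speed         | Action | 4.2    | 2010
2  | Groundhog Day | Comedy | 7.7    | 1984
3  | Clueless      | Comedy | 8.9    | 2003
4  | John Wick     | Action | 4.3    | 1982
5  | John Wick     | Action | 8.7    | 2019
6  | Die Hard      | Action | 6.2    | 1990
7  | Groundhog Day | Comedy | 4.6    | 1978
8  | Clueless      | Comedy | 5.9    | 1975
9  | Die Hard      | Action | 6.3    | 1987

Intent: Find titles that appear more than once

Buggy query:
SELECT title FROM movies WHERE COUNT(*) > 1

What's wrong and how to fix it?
Bug: WHERE can't reference COUNT(*); aggregates are computed after WHERE

Fix: GROUP BY title, then filter groups with HAVING COUNT(*) > 1

Corrected query:
SELECT title FROM movies GROUP BY title HAVING COUNT(*) > 1

Result:
title        
-------------
Clueless     
Die Hard     
Groundhog Day
John Wick    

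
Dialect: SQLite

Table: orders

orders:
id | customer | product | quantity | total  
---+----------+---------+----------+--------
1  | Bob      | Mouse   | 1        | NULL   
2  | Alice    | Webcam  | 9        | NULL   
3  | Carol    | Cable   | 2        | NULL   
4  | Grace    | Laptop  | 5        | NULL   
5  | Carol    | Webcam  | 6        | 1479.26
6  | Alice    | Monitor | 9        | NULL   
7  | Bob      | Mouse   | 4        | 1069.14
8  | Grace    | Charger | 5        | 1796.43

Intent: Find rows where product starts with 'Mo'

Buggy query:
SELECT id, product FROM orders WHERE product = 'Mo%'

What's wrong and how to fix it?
Bug: '=' compares the literal string including the % character; pattern matching needs LIKE

Fix: Replace '=' with LIKE so 'Mo%' is treated as a pattern

Corrected query:
SELECT id, product FROM orders WHERE product LIKE 'Mo%'

Result:
id | product
---+--------
1  | Mouse  
6  | Monitor
7  | Mouse  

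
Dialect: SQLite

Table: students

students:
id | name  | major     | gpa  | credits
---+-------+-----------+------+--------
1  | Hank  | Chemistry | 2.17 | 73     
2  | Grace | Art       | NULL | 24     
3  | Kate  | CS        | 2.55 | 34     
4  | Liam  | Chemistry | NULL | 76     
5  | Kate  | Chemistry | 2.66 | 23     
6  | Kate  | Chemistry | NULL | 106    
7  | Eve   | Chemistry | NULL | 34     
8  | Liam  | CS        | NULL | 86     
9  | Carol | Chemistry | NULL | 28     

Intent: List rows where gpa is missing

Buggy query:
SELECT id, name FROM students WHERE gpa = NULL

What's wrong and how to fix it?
Bug: Comparing to NULL with '=' never matches; NULL = NULL is unknown, not true

Fix: Use IS NULL to test for NULL

Corrected query:
SELECT id, name FROM students WHERE gpa IS NULL

Result:
id | name 
---+------
2  | Grace
4  | Liam 
6  | Kate 
7  | Eve  
8  | Liam 
9  | Carol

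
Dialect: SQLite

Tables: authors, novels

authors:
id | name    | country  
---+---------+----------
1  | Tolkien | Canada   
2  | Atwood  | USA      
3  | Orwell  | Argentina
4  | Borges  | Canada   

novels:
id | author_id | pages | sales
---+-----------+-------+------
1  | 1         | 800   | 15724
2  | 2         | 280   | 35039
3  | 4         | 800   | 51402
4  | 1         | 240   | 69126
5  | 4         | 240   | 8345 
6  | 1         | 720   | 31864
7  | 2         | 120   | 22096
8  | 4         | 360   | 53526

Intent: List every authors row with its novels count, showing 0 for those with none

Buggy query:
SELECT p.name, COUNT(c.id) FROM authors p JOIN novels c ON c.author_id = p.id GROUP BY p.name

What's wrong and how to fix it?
Bug: INNER JOIN drops authors rows that have no matching novels rows

Fix: Switch to LEFT JOIN to retain unmatched parent rows

Corrected query:
SELECT p.name, COUNT(c.id) FROM authors p LEFT JOIN novels c ON c.author_id = p.id GROUP BY p.name

Result:
name    | COUNT(c.id)
--------+------------
Atwood  | 2          
Borges  | 3          
Orwell  | 0          
Tolkien | 3          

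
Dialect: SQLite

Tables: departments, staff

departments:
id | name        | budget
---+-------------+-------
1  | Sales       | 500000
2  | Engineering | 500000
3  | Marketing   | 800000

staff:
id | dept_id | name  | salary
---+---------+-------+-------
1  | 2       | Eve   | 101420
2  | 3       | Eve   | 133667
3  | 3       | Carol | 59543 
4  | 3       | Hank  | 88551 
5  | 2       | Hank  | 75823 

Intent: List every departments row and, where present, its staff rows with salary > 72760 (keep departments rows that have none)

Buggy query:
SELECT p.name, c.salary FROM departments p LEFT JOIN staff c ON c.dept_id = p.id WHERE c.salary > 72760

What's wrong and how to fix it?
Bug: A WHERE condition on the right-hand table after LEFT JOIN drops unmatched parents

Fix: Move the right-table condition into the ON clause so unmatched parents are kept

Corrected query:
SELECT p.name, c.salary FROM departments p LEFT JOIN staff c ON c.dept_id = p.id AND c.salary > 72760

Result:
name        | salary
------------+-------
Sales       | NULL  
Engineering | 75823 
Engineering | 101420
Marketing   | 88551 
Marketing   | 133667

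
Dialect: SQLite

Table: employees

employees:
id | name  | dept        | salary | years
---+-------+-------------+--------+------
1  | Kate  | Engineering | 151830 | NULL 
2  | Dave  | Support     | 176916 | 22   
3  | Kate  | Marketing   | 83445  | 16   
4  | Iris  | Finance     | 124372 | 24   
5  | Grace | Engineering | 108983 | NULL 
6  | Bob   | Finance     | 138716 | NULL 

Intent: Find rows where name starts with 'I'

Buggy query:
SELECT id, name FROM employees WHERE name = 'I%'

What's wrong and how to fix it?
Bug: Wildcards only work with LIKE; '=' treats '%' as a literal character

Fix: Replace '=' with LIKE so 'I%' is treated as a pattern

Corrected query:
SELECT id, name FROM employees WHERE name LIKE 'I%'

Result:
id | name
---+-----
4  | Iris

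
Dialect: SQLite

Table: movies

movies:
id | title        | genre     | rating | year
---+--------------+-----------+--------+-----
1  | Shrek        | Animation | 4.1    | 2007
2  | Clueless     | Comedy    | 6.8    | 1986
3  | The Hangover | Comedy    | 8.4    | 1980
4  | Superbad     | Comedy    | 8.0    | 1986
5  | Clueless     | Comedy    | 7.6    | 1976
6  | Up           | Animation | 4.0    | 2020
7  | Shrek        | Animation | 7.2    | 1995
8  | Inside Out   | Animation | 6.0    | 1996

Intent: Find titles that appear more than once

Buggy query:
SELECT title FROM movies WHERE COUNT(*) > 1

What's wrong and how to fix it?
Bug: COUNT(*) is an aggregate and cannot be used in WHERE

Fix: Group first, then use HAVING for the count condition

Corrected query:
SELECT title FROM movies GROUP BY title HAVING COUNT(*) > 1

Result:
title   
--------
Clueless
Shrek   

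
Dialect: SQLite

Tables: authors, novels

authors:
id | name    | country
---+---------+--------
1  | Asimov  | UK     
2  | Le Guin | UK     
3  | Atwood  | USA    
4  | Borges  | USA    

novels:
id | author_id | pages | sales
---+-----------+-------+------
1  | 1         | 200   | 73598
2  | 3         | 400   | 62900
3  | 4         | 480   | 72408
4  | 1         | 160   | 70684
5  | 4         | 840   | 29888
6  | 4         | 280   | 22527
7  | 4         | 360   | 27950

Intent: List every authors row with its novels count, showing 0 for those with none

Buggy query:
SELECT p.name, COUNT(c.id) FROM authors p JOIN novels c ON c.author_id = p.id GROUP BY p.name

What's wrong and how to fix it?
Bug: INNER JOIN drops authors rows that have no matching novels rows

Fix: Use LEFT JOIN so parents without children still appear (COUNT(c.id) gives 0)

Corrected query:
SELECT p.name, COUNT(c.id) FROM authors p LEFT JOIN novels c ON c.author_id = p.id GROUP BY p.name

Result:
name    | COUNT(c.id)
--------+------------
Asimov  | 2          
Atwood  | 1          
Borges  | 4          
Le Guin | 0          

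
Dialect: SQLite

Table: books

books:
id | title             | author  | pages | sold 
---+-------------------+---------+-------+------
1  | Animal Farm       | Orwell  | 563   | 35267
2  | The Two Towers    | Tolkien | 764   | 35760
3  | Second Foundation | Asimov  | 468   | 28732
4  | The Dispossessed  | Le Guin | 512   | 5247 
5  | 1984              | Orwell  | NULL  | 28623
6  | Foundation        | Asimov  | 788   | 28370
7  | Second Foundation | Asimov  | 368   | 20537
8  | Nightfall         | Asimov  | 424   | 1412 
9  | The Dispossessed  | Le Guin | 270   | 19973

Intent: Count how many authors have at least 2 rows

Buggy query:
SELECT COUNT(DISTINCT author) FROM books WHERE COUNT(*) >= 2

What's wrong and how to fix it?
Bug: WHERE filters individual rows, not groups, so a group-level COUNT is invalid there

Fix: Group first with HAVING COUNT(*) >= 2, then COUNT the resulting groups

Corrected query:
SELECT COUNT(*) FROM (SELECT author FROM books GROUP BY author HAVING COUNT(*) >= 2)

Result:
COUNT(*)
--------
3       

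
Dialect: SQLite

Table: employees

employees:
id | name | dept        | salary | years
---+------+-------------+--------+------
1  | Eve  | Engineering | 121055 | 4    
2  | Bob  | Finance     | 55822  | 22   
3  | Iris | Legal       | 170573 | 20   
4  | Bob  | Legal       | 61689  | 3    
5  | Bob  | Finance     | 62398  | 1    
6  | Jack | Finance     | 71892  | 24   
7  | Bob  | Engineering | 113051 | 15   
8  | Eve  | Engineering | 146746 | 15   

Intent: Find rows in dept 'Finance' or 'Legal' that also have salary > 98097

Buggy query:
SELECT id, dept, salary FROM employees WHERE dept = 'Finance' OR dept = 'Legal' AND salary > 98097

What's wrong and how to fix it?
Bug: AND binds tighter than OR, so this parses as dept = 'Finance' OR (dept = 'Legal' AND salary > 98097)

Fix: Add parentheses around the OR so the AND applies to both alternatives

Corrected query:
SELECT id, dept, salary FROM employees WHERE (dept = 'Finance' OR dept = 'Legal') AND salary > 98097

Result:
id | dept  | salary
---+-------+-------
3  | Legal | 170573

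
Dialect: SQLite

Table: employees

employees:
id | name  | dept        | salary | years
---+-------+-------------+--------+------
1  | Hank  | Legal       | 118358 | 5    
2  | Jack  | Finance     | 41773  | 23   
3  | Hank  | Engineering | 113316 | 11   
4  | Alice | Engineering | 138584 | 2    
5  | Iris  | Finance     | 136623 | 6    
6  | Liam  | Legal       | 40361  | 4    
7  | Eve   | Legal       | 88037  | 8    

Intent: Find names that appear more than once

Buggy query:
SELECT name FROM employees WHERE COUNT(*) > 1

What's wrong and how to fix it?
Bug: WHERE can't reference COUNT(*); aggregates are computed after WHERE

Fix: Group first, then use HAVING for the count condition

Corrected query:
SELECT name FROM employees GROUP BY name HAVING COUNT(*) > 1

Result:
name
----
Hank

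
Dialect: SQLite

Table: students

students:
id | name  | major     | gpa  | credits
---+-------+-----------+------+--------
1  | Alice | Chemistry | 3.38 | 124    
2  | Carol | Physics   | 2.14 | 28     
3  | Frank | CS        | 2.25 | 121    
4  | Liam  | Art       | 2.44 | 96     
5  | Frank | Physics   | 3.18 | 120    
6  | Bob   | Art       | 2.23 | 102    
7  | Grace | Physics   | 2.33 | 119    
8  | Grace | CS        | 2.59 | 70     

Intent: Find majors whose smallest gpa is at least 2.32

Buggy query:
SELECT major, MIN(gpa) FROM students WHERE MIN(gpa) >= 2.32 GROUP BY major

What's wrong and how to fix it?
Bug: Aggregates like MIN are computed per group after WHERE runs

Fix: Use HAVING for the per-group MIN condition

Corrected query:
SELECT major, MIN(gpa) FROM students GROUP BY major HAVING MIN(gpa) >= 2.32

Result:
major     | MIN(gpa)
----------+---------
Chemistry | 3.38    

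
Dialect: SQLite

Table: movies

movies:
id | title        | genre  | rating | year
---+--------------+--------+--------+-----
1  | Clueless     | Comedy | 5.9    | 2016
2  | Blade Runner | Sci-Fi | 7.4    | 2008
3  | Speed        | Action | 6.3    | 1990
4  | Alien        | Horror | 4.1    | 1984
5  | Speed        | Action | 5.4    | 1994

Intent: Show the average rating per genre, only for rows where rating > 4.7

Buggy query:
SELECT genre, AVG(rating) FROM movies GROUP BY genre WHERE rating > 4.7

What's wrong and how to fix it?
Bug: Row-level WHERE must come before GROUP BY in the clause order

Fix: Place WHERE between FROM and GROUP BY

Corrected query:
SELECT genre, AVG(rating) FROM movies WHERE rating > 4.7 GROUP BY genre

Result:
genre  | AVG(rating)
-------+------------
Action | 5.85       
Comedy | 5.9        
Sci-Fi | 7.4        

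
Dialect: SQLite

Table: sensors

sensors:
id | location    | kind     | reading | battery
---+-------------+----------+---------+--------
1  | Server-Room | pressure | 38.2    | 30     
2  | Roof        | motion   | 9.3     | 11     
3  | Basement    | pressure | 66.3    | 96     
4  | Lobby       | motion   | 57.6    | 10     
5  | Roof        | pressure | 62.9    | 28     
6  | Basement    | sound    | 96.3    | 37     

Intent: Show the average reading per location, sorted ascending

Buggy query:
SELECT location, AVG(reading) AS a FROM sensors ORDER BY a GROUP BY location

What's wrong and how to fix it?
Bug: GROUP BY must precede ORDER BY

Fix: Move ORDER BY to the end, after GROUP BY

Corrected query:
SELECT location, AVG(reading) AS a FROM sensors GROUP BY location ORDER BY a

Result:
location    | a   
------------+-----
Roof        | 36.1
Server-Room | 38.2
Lobby       | 57.6
Basement    | 81.3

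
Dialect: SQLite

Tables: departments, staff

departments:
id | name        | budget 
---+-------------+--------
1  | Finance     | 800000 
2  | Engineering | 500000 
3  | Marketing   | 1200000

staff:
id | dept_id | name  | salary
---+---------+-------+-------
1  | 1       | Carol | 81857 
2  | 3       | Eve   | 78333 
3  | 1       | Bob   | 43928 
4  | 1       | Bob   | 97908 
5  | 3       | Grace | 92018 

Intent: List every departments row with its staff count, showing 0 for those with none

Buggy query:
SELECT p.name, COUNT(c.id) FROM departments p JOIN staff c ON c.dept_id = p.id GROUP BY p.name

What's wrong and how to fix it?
Bug: An inner join excludes parents with zero children

Fix: Switch to LEFT JOIN to retain unmatched parent rows

Corrected query:
SELECT p.name, COUNT(c.id) FROM departments p LEFT JOIN staff c ON c.dept_id = p.id GROUP BY p.name

Result:
name        | COUNT(c.id)
------------+------------
Engineering | 0          
Finance     | 3          
Marketing   | 2          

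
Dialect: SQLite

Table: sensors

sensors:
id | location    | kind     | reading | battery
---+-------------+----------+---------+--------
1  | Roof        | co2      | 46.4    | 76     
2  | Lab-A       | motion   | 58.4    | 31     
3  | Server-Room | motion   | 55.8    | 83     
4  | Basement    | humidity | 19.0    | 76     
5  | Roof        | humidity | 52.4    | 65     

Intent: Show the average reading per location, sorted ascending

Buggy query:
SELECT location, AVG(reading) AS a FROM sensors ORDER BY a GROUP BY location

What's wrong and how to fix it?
Bug: GROUP BY must precede ORDER BY

Fix: Move ORDER BY to the end, after GROUP BY

Corrected query:
SELECT location, AVG(reading) AS a FROM sensors GROUP BY location ORDER BY a

Result:
location    | a   
------------+-----
Basement    | 19  
Roof        | 49.4
Server-Room | 55.8
Lab-A       | 58.4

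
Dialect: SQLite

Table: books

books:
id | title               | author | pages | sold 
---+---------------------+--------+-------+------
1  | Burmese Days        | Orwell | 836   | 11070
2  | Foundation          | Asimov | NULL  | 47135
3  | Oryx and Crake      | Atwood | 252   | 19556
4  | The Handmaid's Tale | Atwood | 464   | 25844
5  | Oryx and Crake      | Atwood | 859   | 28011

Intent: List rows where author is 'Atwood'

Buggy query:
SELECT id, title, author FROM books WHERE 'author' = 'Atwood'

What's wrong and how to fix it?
Bug: Single quotes denote string literals in SQL; the column name is being compared as a constant string

Fix: Remove the quotes around the column name (or use double quotes for an identifier)

Corrected query:
SELECT id, title, author FROM books WHERE author = 'Atwood'

Result:
id | title               | author
---+---------------------+-------
3  | Oryx and Crake      | Atwood
4  | The Handmaid's Tale | Atwood
5  | Oryx and Crake      | Atwood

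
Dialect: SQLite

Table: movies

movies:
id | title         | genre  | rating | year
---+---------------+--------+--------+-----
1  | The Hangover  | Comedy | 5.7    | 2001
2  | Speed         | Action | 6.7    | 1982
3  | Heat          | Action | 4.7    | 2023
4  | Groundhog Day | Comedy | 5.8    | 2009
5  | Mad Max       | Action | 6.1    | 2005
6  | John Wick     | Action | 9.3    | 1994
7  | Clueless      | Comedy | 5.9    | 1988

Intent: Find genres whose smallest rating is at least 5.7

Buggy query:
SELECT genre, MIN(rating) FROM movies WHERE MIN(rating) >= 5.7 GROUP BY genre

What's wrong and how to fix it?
Bug: MIN() in WHERE is a misuse of aggregate

Fix: Use HAVING for the per-group MIN condition

Corrected query:
SELECT genre, MIN(rating) FROM movies GROUP BY genre HAVING MIN(rating) >= 5.7

Result:
genre  | MIN(rating)
-------+------------
Comedy | 5.7        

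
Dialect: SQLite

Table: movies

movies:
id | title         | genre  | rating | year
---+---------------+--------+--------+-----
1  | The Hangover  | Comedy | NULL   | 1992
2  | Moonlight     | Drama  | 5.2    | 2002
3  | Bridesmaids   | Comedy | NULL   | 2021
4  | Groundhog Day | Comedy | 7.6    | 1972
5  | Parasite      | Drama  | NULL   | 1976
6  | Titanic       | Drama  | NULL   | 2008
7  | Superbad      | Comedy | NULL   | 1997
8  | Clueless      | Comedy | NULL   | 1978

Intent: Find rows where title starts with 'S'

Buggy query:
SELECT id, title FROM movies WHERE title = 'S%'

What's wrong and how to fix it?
Bug: '=' compares the literal string including the % character; pattern matching needs LIKE

Fix: Use LIKE for wildcard pattern matching

Corrected query:
SELECT id, title FROM movies WHERE title LIKE 'S%'

Result:
id | title   
---+---------
7  | Superbad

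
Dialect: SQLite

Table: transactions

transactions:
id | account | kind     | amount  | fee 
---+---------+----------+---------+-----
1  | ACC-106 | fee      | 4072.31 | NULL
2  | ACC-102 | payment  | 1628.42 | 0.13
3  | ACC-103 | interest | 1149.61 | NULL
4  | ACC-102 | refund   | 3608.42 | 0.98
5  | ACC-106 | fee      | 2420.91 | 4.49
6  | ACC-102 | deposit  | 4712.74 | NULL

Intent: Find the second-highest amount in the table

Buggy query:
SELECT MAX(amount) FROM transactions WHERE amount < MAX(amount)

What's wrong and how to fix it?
Bug: The inner MAX is an aggregate inside WHERE, which is not allowed

Fix: Put the inner MAX in a scalar subquery

Corrected query:
SELECT MAX(amount) FROM transactions WHERE amount < (SELECT MAX(amount) FROM transactions)

Result:
MAX(amount)
-----------
4072.31    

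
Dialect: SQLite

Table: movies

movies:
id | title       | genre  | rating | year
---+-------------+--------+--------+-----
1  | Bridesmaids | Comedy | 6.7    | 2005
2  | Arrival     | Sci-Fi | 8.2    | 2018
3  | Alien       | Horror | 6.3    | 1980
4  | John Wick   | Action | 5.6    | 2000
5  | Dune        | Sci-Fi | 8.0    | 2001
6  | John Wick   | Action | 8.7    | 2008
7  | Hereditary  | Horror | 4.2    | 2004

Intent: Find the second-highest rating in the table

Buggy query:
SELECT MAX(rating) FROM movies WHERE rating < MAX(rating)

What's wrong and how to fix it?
Bug: The inner MAX is an aggregate inside WHERE, which is not allowed

Fix: Put the inner MAX in a scalar subquery

Corrected query:
SELECT MAX(rating) FROM movies WHERE rating < (SELECT MAX(rating) FROM movies)

Result:
MAX(rating)
-----------
8.2        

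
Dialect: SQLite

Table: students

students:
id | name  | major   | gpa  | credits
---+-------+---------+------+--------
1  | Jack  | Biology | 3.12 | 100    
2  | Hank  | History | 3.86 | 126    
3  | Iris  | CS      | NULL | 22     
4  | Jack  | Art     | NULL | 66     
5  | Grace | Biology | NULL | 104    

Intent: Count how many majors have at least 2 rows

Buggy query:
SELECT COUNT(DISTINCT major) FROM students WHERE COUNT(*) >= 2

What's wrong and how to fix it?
Bug: COUNT(*) cannot appear in WHERE; the per-group count doesn't exist yet

Fix: Use a subquery that GROUPs and filters with HAVING, then count its rows

Corrected query:
SELECT COUNT(*) FROM (SELECT major FROM students GROUP BY major HAVING COUNT(*) >= 2)

Result:
COUNT(*)
--------
1       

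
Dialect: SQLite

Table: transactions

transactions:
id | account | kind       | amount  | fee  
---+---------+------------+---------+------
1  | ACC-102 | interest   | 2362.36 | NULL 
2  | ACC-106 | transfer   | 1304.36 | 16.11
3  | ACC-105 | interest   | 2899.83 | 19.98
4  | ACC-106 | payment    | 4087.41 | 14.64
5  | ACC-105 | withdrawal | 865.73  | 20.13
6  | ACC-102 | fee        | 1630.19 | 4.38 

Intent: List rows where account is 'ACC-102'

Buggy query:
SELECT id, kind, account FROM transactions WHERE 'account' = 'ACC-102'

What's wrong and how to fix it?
Bug: Single quotes denote string literals in SQL; the column name is being compared as a constant string

Fix: Remove the quotes around the column name (or use double quotes for an identifier)

Corrected query:
SELECT id, kind, account FROM transactions WHERE account = 'ACC-102'

Result:
id | kind     | account
---+----------+--------
1  | interest | ACC-102
6  | fee      | ACC-102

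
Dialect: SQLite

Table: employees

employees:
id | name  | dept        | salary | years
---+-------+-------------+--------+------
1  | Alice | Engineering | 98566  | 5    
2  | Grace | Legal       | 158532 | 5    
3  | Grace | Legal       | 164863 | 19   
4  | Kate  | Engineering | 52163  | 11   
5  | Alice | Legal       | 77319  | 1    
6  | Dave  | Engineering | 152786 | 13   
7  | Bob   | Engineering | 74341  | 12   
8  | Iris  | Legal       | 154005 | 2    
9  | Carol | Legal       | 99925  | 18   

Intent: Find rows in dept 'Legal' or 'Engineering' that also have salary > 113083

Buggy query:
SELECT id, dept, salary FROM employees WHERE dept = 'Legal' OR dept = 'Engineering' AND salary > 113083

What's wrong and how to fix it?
Bug: AND binds tighter than OR, so this parses as dept = 'Legal' OR (dept = 'Engineering' AND salary > 113083)

Fix: Add parentheses around the OR so the AND applies to both alternatives

Corrected query:
SELECT id, dept, salary FROM employees WHERE (dept = 'Legal' OR dept = 'Engineering') AND salary > 113083

Result:
id | dept        | salary
---+-------------+-------
2  | Legal       | 158532
3  | Legal       | 164863
6  | Engineering | 152786
8  | Legal       | 154005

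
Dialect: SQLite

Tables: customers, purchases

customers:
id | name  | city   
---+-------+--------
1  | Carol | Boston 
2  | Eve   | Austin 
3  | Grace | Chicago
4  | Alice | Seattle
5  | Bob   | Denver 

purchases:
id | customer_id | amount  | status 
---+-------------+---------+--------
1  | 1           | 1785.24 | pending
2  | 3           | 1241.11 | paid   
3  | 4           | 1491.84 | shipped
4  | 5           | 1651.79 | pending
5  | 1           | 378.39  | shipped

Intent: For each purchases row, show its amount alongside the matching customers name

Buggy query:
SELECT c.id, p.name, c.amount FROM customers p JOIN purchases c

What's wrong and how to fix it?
Bug: Missing join condition: each purchases row is matched to all customers rows instead of just its own

Fix: Specify the join condition linking the foreign key to the parent id

Corrected query:
SELECT c.id, p.name, c.amount FROM customers p JOIN purchases c ON c.customer_id = p.id

Result:
id | name  | amount 
---+-------+--------
1  | Carol | 1785.24
2  | Grace | 1241.11
3  | Alice | 1491.84
4  | Bob   | 1651.79
5  | Carol | 378.39 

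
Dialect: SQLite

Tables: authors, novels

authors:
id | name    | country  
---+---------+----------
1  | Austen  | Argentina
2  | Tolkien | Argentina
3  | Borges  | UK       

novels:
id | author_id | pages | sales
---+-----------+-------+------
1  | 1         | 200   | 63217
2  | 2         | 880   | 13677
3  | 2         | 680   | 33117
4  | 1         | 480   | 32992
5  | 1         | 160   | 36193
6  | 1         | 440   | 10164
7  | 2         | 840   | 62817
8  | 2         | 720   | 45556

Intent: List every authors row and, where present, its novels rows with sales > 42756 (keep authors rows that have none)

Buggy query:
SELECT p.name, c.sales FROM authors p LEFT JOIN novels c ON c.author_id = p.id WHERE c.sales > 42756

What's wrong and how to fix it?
Bug: A WHERE condition on the right-hand table after LEFT JOIN drops unmatched parents

Fix: Put 'c.sales > 42756' in the JOIN's ON clause instead of WHERE

Corrected query:
SELECT p.name, c.sales FROM authors p LEFT JOIN novels c ON c.author_id = p.id AND c.sales > 42756

Result:
name    | sales
--------+------
Austen  | 63217
Tolkien | 45556
Tolkien | 62817
Borges  | NULL 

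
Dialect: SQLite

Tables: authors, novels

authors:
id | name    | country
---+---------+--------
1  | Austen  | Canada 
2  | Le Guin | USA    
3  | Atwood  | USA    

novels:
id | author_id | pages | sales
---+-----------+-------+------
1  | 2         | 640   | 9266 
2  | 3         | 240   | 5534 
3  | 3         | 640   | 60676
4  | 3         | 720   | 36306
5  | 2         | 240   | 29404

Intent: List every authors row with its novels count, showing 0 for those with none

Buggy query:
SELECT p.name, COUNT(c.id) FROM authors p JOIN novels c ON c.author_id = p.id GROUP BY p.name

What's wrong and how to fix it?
Bug: INNER JOIN drops authors rows that have no matching novels rows

Fix: Use LEFT JOIN so parents without children still appear (COUNT(c.id) gives 0)

Corrected query:
SELECT p.name, COUNT(c.id) FROM authors p LEFT JOIN novels c ON c.author_id = p.id GROUP BY p.name

Result:
name    | COUNT(c.id)
--------+------------
Atwood  | 3          
Austen  | 0          
Le Guin | 2          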